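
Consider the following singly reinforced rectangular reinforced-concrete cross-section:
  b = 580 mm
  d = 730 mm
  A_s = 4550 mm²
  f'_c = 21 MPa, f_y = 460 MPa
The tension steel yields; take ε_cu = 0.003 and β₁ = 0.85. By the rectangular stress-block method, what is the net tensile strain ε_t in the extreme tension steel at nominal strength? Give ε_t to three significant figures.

ε_t ≈ 0.00621

a = A_s f_y/(0.85 f'_c b) = 202.16 mm.
β₁ = 0.85, so c = a/β₁ = 202.16/0.85 = 237.84 mm.
From the linear strain diagram with ε_cu = 0.003: ε_t = 0.003 (d − c)/c = 0.003 × (730 − 237.84)/237.84 = 0.00621.
Since ε_t ≥ 0.005, the section is tension-controlled.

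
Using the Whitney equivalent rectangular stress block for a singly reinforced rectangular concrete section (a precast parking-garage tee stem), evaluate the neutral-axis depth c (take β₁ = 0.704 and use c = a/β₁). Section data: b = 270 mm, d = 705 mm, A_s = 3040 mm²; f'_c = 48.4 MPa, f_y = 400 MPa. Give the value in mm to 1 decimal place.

c ≈ 155.5 mm

T = A_s f_y = 3040 × 400 = 1216000 N = 1216 kN.
Setting C = 0.85 f'_c a b equal to T: a = 1216000/(0.85 × 48.4 × 270) = 109.473 mm.
With β₁ = 0.704, c = a/β₁ = 109.473/0.704 = 155.5 mm.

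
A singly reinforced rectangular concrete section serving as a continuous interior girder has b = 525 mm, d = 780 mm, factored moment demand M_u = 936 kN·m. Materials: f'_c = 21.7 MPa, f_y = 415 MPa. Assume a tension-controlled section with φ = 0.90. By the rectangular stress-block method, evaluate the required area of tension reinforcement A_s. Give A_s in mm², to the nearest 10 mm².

M_n = M_u/φ = 936/0.90 = 1040 kN·m.
With M_n = 0.85 f'_c a b (d − a/2), solve the quadratic for a:
a = d − √(d² − 2M_n/(0.85 f'_c b)) = 780 − √(780² − 2 × 1040×10⁶/(0.85 × 21.7 × 525)) = 152.62 mm.
A_s = 0.85 f'_c a b / f_y = 0.85 × 21.7 × 152.62 × 525 / 415 = 3561.2 mm².

A_s ≈ 3560 mm²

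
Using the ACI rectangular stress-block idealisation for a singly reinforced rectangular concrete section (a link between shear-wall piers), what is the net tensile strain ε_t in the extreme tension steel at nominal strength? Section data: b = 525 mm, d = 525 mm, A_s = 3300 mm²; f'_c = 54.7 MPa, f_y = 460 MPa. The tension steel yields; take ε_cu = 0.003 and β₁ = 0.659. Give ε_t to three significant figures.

a = A_s f_y/(0.85 f'_c b) = 62.19 mm.
β₁ = 0.659, so c = a/β₁ = 62.19/0.659 = 94.37 mm.
From the linear strain diagram with ε_cu = 0.003: ε_t = 0.003 (d − c)/c = 0.003 × (525 − 94.37)/94.37 = 0.0137.
Since ε_t ≥ 0.005, the section is tension-controlled.

ε_t ≈ 0.0137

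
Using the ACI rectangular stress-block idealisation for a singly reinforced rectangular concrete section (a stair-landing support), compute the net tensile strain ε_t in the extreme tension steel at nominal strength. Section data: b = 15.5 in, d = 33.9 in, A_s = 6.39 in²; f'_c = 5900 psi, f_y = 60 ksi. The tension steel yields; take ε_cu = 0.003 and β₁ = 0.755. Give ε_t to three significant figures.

ε_t ≈ 0.0126

a = A_s f_y/(0.85 f'_c b) = 4.932 in.
β₁ = 0.755, so c = a/β₁ = 4.932/0.755 = 6.532 in.
From the linear strain diagram with ε_cu = 0.003: ε_t = 0.003 (d − c)/c = 0.003 × (33.9 − 6.532)/6.532 = 0.0126.
Since ε_t ≥ 0.005, the section is tension-controlled.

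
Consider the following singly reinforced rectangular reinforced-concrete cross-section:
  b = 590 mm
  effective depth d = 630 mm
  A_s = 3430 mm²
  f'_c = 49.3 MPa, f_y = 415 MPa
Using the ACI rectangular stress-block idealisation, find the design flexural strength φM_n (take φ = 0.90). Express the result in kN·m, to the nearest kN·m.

T = A_s f_y = 3430 × 415 = 1423450 N = 1423.45 kN.
From C = T: a = T/(0.85 f'_c b) = 1423450/(0.85 × 49.3 × 590) = 57.57 mm.
M_n = T(d − a/2) = 1423.45 kN × (630 − 28.785) mm = 855.80 kN·m.
φM_n = 0.90 × 855.80 = 770.22 kN·m.

φM_n ≈ 770 kN·m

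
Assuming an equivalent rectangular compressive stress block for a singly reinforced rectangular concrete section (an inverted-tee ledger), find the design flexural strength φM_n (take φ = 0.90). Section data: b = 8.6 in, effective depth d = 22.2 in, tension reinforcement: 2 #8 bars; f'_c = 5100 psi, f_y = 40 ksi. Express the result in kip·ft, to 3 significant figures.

φM_n ≈ 101 kip·ft

A_s = 2 × 0.79 = 1.58 in².
T = A_s f_y = 1.58 × 40 = 63.2 kips.
a = T/(0.85 f'_c b) = 63.2/(0.85 × 5.1 × 8.6) = 1.695 in.
M_n = T(d − a/2) = 63.2 × (22.2 − 0.8475) = 1349.5 kip·in = 1349.5/12 = 112.46 kip·ft.
φM_n = 0.90 × 112.46 = 101.21 kip·ft.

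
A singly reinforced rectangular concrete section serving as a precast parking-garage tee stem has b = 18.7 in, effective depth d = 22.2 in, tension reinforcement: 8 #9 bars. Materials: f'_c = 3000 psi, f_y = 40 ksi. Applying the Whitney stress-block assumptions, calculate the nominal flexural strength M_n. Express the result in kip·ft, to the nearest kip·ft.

M_n ≈ 503 kip·ft

A_s = 8 × 1 = 8 in².
T = A_s f_y = 8 × 40 = 320 kips.
a = T/(0.85 f'_c b) = 320/(0.85 × 3 × 18.7) = 6.711 in.
M_n = T(d − a/2) = 320 × (22.2 − 3.3555) = 6030.2 kip·in = 6030.2/12 = 502.52 kip·ft.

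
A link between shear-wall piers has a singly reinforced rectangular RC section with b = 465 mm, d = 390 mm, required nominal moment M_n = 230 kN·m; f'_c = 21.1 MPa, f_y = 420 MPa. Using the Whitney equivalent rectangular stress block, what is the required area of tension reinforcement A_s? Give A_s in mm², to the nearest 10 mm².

A_s ≈ 1560 mm²

With M_n = 0.85 f'_c a b (d − a/2), solve the quadratic for a:
a = d − √(d² − 2M_n/(0.85 f'_c b)) = 390 − √(390² − 2 × 230×10⁶/(0.85 × 21.1 × 465)) = 78.64 mm.
A_s = 0.85 f'_c a b / f_y = 0.85 × 21.1 × 78.64 × 465 / 420 = 1561.5 mm².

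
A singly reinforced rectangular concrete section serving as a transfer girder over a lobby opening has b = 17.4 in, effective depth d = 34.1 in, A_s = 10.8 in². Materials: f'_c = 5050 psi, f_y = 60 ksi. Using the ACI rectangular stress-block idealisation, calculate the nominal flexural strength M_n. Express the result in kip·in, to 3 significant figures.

M_n ≈ 19300 kip·in

T = A_s f_y = 10.8 × 60 = 648 kips.
a = T/(0.85 f'_c b) = 648/(0.85 × 5.05 × 17.4) = 8.676 in.
M_n = T(d − a/2) = 648 × (34.1 − 4.338) = 19285.8 kip·in.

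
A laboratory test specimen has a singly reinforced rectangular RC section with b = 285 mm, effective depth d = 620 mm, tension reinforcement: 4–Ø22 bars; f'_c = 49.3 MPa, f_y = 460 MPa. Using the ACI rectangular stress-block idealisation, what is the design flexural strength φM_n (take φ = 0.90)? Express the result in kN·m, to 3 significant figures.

A_s = 4 × 380 = 1520 mm².
T = A_s f_y = 1520 × 460 = 699200 N = 699.2 kN.
From C = T: a = T/(0.85 f'_c b) = 699200/(0.85 × 49.3 × 285) = 58.55 mm.
M_n = T(d − a/2) = 699.2 kN × (620 − 29.275) mm = 413.03 kN·m.
φM_n = 0.90 × 413.03 = 371.73 kN·m.

φM_n ≈ 372 kN·m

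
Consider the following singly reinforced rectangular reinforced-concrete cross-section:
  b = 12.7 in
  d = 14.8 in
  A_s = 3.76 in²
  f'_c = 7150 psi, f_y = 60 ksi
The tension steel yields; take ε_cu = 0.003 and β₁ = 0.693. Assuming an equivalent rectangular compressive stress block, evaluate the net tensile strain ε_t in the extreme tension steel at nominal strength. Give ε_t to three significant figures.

ε_t ≈ 0.00753

a = A_s f_y/(0.85 f'_c b) = 2.923 in.
β₁ = 0.693, so c = a/β₁ = 2.923/0.693 = 4.218 in.
From the linear strain diagram with ε_cu = 0.003: ε_t = 0.003 (d − c)/c = 0.003 × (14.8 − 4.218)/4.218 = 0.00753.
Since ε_t ≥ 0.005, the section is tension-controlled.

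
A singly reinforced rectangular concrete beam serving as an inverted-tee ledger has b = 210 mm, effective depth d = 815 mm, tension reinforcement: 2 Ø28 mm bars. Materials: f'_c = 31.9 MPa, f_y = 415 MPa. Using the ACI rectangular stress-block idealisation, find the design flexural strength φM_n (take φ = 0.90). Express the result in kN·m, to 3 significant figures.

A_s = 2 × 616 = 1232 mm².
T = A_s f_y = 1232 × 415 = 511280 N = 511.28 kN.
From C = T: a = T/(0.85 f'_c b) = 511280/(0.85 × 31.9 × 210) = 89.79 mm.
M_n = T(d − a/2) = 511.28 kN × (815 − 44.895) mm = 393.74 kN·m.
φM_n = 0.90 × 393.74 = 354.37 kN·m.

φM_n ≈ 354 kN·m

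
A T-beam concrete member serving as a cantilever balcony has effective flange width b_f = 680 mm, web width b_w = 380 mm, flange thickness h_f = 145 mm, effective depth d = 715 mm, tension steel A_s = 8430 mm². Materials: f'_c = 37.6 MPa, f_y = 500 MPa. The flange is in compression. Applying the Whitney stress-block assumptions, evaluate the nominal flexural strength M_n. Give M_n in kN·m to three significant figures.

M_n ≈ 2580 kN·m

Tension: T = A_s f_y = 8430 × 500 = 4215000 N.
Try a within the flange: a = T/(0.85 f'_c b_f) = 4215000/(0.85 × 37.6 × 680) = 193.95 mm.
a = 193.95 > h_f = 145 mm: the block extends into the web. Split into flange-overhang and web parts.
C_f = 0.85 f'_c (b_f − b_w) h_f = 0.85 × 37.6 × (680 − 380) × 145 = 1390260 N.
Remaining web compression depth: a_w = (T − C_f)/(0.85 f'_c b_w) = (4215000 − 1390260)/(0.85 × 37.6 × 380) = 232.59 mm.
M_n = C_f(d − h_f/2) + (T − C_f)(d − a_w/2) = 1390260 × (715 − 72.5) + 2824740 × (715 − 116.295) = 893.24 + 1691.19 = 2584.43 × 10⁶ N·mm.
M_n = 2584.43 kN·m.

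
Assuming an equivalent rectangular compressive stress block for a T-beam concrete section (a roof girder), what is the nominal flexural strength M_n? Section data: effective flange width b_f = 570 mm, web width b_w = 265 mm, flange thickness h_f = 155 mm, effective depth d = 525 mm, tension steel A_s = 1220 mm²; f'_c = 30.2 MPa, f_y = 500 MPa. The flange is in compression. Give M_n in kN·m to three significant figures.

Tension: T = A_s f_y = 1220 × 500 = 610000 N.
Try a within the flange: a = T/(0.85 f'_c b_f) = 610000/(0.85 × 30.2 × 570) = 41.69 mm.
Since a = 41.69 ≤ h_f = 155 mm, the stress block lies entirely in the flange; analyse as a rectangular beam of width b_f.
M_n = T(d − a/2) = 610000 × (525 − 20.845) = 307.53 × 10⁶ N·mm.
M_n = 307.53 kN·m.

M_n ≈ 308 kN·m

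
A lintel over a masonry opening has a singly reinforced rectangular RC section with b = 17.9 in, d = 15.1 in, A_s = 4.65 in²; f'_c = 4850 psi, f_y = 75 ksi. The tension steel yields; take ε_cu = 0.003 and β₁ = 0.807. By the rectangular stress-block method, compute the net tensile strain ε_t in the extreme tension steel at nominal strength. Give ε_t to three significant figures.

a = A_s f_y/(0.85 f'_c b) = 4.726 in.
β₁ = 0.807, so c = a/β₁ = 4.726/0.807 = 5.856 in.
From the linear strain diagram with ε_cu = 0.003: ε_t = 0.003 (d − c)/c = 0.003 × (15.1 − 5.856)/5.856 = 0.00474.
ε_t is between 0.004 and 0.005 — transition zone.

ε_t ≈ 0.00474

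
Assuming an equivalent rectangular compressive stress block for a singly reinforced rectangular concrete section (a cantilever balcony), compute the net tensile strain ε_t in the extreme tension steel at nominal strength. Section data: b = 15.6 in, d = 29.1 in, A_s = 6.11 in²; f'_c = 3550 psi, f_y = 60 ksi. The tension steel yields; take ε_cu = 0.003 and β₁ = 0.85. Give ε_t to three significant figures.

a = A_s f_y/(0.85 f'_c b) = 7.788 in.
β₁ = 0.85, so c = a/β₁ = 7.788/0.85 = 9.162 in.
From the linear strain diagram with ε_cu = 0.003: ε_t = 0.003 (d − c)/c = 0.003 × (29.1 − 9.162)/9.162 = 0.00653.
Since ε_t ≥ 0.005, the section is tension-controlled.

ε_t ≈ 0.00653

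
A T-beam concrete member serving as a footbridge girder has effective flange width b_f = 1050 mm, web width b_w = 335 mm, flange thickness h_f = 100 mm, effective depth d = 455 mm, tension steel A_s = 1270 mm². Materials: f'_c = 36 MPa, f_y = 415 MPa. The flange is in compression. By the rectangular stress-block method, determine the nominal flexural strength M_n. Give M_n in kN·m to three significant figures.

M_n ≈ 235 kN·m

Tension: T = A_s f_y = 1270 × 415 = 527050 N.
Try a within the flange: a = T/(0.85 f'_c b_f) = 527050/(0.85 × 36 × 1050) = 16.40 mm.
Since a = 16.40 ≤ h_f = 100 mm, the stress block lies entirely in the flange; analyse as a rectangular beam of width b_f.
M_n = T(d − a/2) = 527050 × (455 − 8.2) = 235.49 × 10⁶ N·mm.
M_n = 235.49 kN·m.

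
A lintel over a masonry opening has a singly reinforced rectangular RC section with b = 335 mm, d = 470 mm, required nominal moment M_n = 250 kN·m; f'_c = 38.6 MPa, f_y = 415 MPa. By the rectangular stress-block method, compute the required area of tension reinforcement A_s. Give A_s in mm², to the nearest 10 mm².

A_s ≈ 1360 mm²

With M_n = 0.85 f'_c a b (d − a/2), solve the quadratic for a:
a = d − √(d² − 2M_n/(0.85 f'_c b)) = 470 − √(470² − 2 × 250×10⁶/(0.85 × 38.6 × 335)) = 51.18 mm.
A_s = 0.85 f'_c a b / f_y = 0.85 × 38.6 × 51.18 × 335 / 415 = 1355.5 mm².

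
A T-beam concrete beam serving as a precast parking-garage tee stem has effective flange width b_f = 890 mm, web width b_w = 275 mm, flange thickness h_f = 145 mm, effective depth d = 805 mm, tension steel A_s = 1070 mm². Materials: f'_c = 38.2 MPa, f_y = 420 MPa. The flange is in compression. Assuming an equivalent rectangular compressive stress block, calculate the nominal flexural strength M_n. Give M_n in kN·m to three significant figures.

M_n ≈ 358 kN·m

Tension: T = A_s f_y = 1070 × 420 = 449400 N.
Try a within the flange: a = T/(0.85 f'_c b_f) = 449400/(0.85 × 38.2 × 890) = 15.55 mm.
Since a = 15.55 ≤ h_f = 145 mm, the stress block lies entirely in the flange; analyse as a rectangular beam of width b_f.
M_n = T(d − a/2) = 449400 × (805 − 7.775) = 358.27 × 10⁶ N·mm.
M_n = 358.27 kN·m.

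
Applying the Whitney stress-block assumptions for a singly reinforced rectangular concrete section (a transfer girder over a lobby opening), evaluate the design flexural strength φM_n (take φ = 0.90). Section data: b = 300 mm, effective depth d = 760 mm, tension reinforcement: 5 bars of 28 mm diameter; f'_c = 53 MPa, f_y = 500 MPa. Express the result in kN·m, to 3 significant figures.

φM_n ≈ 974 kN·m

A_s = 5 × 616 = 3080 mm².
T = A_s f_y = 3080 × 500 = 1540000 N = 1540 kN.
From C = T: a = T/(0.85 f'_c b) = 1540000/(0.85 × 53 × 300) = 113.95 mm.
M_n = T(d − a/2) = 1540 kN × (760 − 56.975) mm = 1082.66 kN·m.
φM_n = 0.90 × 1082.66 = 974.39 kN·m.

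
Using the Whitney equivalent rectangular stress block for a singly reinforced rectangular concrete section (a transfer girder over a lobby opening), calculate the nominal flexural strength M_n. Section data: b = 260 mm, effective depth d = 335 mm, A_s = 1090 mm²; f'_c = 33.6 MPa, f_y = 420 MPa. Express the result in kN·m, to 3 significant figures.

M_n ≈ 139 kN·m

T = A_s f_y = 1090 × 420 = 457800 N = 457.8 kN.
From C = T: a = T/(0.85 f'_c b) = 457800/(0.85 × 33.6 × 260) = 61.65 mm.
M_n = T(d − a/2) = 457.8 kN × (335 − 30.825) mm = 139.25 kN·m.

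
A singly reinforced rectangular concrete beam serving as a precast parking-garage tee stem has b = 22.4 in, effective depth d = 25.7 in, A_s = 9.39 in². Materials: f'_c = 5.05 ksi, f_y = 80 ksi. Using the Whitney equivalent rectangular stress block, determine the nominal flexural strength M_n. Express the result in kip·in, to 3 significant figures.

M_n ≈ 16400 kip·in

T = A_s f_y = 9.39 × 80 = 751.2 kips.
a = T/(0.85 f'_c b) = 751.2/(0.85 × 5.05 × 22.4) = 7.813 in.
M_n = T(d − a/2) = 751.2 × (25.7 − 3.9065) = 16371.3 kip·in.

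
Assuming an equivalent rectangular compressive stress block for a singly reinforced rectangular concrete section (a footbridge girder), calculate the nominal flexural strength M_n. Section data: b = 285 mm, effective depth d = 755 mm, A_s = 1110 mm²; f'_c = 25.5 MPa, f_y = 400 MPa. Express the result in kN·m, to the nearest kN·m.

M_n ≈ 319 kN·m

T = A_s f_y = 1110 × 400 = 444000 N = 444 kN.
From C = T: a = T/(0.85 f'_c b) = 444000/(0.85 × 25.5 × 285) = 71.88 mm.
M_n = T(d − a/2) = 444 kN × (755 − 35.94) mm = 319.26 kN·m.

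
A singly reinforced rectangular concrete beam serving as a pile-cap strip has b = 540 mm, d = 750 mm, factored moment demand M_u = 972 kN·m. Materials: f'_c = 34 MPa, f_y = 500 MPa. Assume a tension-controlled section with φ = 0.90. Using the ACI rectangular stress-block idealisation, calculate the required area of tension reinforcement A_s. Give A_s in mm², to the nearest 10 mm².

M_n = M_u/φ = 972/0.90 = 1080 kN·m.
With M_n = 0.85 f'_c a b (d − a/2), solve the quadratic for a:
a = d − √(d² − 2M_n/(0.85 f'_c b)) = 750 − √(750² − 2 × 1080×10⁶/(0.85 × 34 × 540)) = 98.78 mm.
A_s = 0.85 f'_c a b / f_y = 0.85 × 34 × 98.78 × 540 / 500 = 3083.1 mm².

A_s ≈ 3080 mm²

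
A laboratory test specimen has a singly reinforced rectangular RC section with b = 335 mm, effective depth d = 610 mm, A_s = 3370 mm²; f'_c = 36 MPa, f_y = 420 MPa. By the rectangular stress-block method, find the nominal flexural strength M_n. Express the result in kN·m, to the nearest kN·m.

T = A_s f_y = 3370 × 420 = 1415400 N = 1415.4 kN.
From C = T: a = T/(0.85 f'_c b) = 1415400/(0.85 × 36 × 335) = 138.07 mm.
M_n = T(d − a/2) = 1415.4 kN × (610 − 69.035) mm = 765.68 kN·m.

M_n ≈ 766 kN·m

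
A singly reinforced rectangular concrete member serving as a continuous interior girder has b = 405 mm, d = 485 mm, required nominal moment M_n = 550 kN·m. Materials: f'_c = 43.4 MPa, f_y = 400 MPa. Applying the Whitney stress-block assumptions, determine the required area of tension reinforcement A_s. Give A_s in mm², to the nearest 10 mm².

With M_n = 0.85 f'_c a b (d − a/2), solve the quadratic for a:
a = d − √(d² − 2M_n/(0.85 f'_c b)) = 485 − √(485² − 2 × 550×10⁶/(0.85 × 43.4 × 405)) = 83.01 mm.
A_s = 0.85 f'_c a b / f_y = 0.85 × 43.4 × 83.01 × 405 / 400 = 3100.5 mm².

A_s ≈ 3100 mm²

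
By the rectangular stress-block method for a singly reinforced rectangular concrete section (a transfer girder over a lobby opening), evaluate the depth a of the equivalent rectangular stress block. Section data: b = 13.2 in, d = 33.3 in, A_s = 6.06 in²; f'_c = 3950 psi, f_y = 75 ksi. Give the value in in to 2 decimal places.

a ≈ 10.26 in

T = A_s f_y = 6.06 × 75 = 454.5 kips.
a = T/(0.85 f'_c b) = 454.5/(0.85 × 3.95 × 13.2) = 10.26 in.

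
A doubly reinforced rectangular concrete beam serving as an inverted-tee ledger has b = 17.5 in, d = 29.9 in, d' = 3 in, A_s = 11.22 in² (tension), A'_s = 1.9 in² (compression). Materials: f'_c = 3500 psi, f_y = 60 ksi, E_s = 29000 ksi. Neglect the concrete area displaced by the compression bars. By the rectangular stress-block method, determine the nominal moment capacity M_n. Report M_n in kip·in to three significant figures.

Assume both steels yield.
a = (A_s − A'_s) f_y/(0.85 f'_c b) = (11.22 − 1.9) × 60/(0.85 × 3.5 × 17.5) = 10.741 in.
c = a/β₁ = 10.741/0.85 = 12.636 in; ε'_s = 0.003(c − d')/c = 0.0023 ≥ ε_y = 0.0021, so the compression steel yields.
M_n = (A_s − A'_s) f_y (d − a/2) + A'_s f_y (d − d') = 559.2 × (29.9 − 5.3705) + 114 × (29.9 − 3) = 13716.9 + 3066.6 = 16783.5 kip·in.

M_n ≈ 16800 kip·in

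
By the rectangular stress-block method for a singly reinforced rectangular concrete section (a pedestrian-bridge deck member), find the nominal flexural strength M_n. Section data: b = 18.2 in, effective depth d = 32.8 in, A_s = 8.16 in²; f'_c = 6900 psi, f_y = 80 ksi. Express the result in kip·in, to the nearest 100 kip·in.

M_n ≈ 19400 kip·in

T = A_s f_y = 8.16 × 80 = 652.8 kips.
a = T/(0.85 f'_c b) = 652.8/(0.85 × 6.9 × 18.2) = 6.116 in.
M_n = T(d − a/2) = 652.8 × (32.8 − 3.058) = 19415.6 kip·in.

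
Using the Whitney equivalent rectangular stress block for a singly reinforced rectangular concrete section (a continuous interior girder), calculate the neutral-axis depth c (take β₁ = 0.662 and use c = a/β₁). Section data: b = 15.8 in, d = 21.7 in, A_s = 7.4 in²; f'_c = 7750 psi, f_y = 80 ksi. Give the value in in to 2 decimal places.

c ≈ 8.59 in

T = A_s f_y = 7.4 × 80 = 592 kips.
a = T/(0.85 f'_c b) = 592/(0.85 × 7.75 × 15.8) = 5.6878 in.
With β₁ = 0.662, c = a/β₁ = 5.6878/0.662 = 8.59 in.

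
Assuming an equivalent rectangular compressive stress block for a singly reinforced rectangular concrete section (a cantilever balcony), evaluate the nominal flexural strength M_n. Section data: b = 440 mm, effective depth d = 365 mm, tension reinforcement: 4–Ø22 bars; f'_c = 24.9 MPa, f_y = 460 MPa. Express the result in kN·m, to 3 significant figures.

M_n ≈ 229 kN·m

A_s = 4 × 380 = 1520 mm².
T = A_s f_y = 1520 × 460 = 699200 N = 699.2 kN.
From C = T: a = T/(0.85 f'_c b) = 699200/(0.85 × 24.9 × 440) = 75.08 mm.
M_n = T(d − a/2) = 699.2 kN × (365 − 37.54) mm = 228.96 kN·m.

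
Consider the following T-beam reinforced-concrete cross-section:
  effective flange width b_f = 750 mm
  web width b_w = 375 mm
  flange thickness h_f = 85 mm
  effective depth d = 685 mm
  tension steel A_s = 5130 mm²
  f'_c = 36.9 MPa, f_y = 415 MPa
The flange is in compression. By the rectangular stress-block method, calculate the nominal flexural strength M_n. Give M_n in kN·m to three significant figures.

Tension: T = A_s f_y = 5130 × 415 = 2128950 N.
Try a within the flange: a = T/(0.85 f'_c b_f) = 2128950/(0.85 × 36.9 × 750) = 90.50 mm.
a = 90.50 > h_f = 85 mm: the block extends into the web. Split into flange-overhang and web parts.
C_f = 0.85 f'_c (b_f − b_w) h_f = 0.85 × 36.9 × (750 − 375) × 85 = 999759 N.
Remaining web compression depth: a_w = (T − C_f)/(0.85 f'_c b_w) = (2128950 − 999759)/(0.85 × 36.9 × 375) = 96.00 mm.
M_n = C_f(d − h_f/2) + (T − C_f)(d − a_w/2) = 999759 × (685 − 42.5) + 1129191 × (685 − 48) = 642.35 + 719.29 = 1361.64 × 10⁶ N·mm.
M_n = 1361.64 kN·m.

M_n ≈ 1360 kN·m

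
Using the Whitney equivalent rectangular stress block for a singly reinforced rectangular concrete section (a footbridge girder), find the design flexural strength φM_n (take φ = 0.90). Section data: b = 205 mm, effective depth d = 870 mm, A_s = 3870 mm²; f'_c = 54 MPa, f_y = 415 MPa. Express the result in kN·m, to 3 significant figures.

φM_n ≈ 1130 kN·m

T = A_s f_y = 3870 × 415 = 1606050 N = 1606.05 kN.
From C = T: a = T/(0.85 f'_c b) = 1606050/(0.85 × 54 × 205) = 170.68 mm.
M_n = T(d − a/2) = 1606.05 kN × (870 − 85.34) mm = 1260.20 kN·m.
φM_n = 0.90 × 1260.20 = 1134.18 kN·m.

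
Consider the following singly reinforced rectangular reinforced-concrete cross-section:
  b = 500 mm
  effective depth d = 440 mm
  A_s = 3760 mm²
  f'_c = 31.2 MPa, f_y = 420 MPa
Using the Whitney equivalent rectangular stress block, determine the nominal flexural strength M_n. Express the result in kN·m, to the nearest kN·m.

T = A_s f_y = 3760 × 420 = 1579200 N = 1579.2 kN.
From C = T: a = T/(0.85 f'_c b) = 1579200/(0.85 × 31.2 × 500) = 119.10 mm.
M_n = T(d − a/2) = 1579.2 kN × (440 − 59.55) mm = 600.81 kN·m.

M_n ≈ 601 kN·m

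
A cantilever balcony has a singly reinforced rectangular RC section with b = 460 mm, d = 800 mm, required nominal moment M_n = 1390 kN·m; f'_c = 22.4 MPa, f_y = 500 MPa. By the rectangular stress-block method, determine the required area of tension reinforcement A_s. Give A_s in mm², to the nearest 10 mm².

With M_n = 0.85 f'_c a b (d − a/2), solve the quadratic for a:
a = d − √(d² − 2M_n/(0.85 f'_c b)) = 800 − √(800² − 2 × 1390×10⁶/(0.85 × 22.4 × 460)) = 232.03 mm.
A_s = 0.85 f'_c a b / f_y = 0.85 × 22.4 × 232.03 × 460 / 500 = 4064.4 mm².

A_s ≈ 4060 mm²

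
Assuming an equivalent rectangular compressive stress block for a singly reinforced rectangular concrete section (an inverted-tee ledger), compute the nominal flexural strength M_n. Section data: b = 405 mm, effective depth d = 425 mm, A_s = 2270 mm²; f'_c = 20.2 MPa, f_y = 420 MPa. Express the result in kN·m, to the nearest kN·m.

M_n ≈ 340 kN·m

T = A_s f_y = 2270 × 420 = 953400 N = 953.4 kN.
From C = T: a = T/(0.85 f'_c b) = 953400/(0.85 × 20.2 × 405) = 137.10 mm.
M_n = T(d − a/2) = 953.4 kN × (425 − 68.55) mm = 339.84 kN·m.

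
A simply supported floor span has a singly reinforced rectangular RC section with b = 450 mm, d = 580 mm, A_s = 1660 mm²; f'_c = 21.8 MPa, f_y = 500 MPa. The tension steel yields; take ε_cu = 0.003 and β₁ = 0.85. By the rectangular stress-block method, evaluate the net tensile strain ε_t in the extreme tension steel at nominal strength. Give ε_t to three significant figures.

a = A_s f_y/(0.85 f'_c b) = 99.54 mm.
β₁ = 0.85, so c = a/β₁ = 99.54/0.85 = 117.11 mm.
From the linear strain diagram with ε_cu = 0.003: ε_t = 0.003 (d − c)/c = 0.003 × (580 − 117.11)/117.11 = 0.0119.
Since ε_t ≥ 0.005, the section is tension-controlled.

ε_t ≈ 0.0119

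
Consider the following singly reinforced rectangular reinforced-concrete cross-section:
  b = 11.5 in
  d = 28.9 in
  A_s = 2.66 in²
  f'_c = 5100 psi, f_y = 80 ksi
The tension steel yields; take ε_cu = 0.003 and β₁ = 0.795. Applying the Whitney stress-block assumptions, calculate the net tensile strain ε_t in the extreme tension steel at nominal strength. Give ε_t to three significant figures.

ε_t ≈ 0.0131

a = A_s f_y/(0.85 f'_c b) = 4.269 in.
β₁ = 0.795, so c = a/β₁ = 4.269/0.795 = 5.370 in.
From the linear strain diagram with ε_cu = 0.003: ε_t = 0.003 (d − c)/c = 0.003 × (28.9 − 5.370)/5.370 = 0.0131.
Since ε_t ≥ 0.005, the section is tension-controlled.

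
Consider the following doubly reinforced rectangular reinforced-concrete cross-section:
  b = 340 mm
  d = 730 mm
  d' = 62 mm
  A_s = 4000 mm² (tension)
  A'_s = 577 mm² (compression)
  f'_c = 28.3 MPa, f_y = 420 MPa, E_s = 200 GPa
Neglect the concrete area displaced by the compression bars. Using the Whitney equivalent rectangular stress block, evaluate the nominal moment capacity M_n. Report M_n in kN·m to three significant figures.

Assume both tension and compression steel yield.
Net tension couple steel: A_s − A'_s = 3423 mm².
a = (A_s − A'_s) f_y / (0.85 f'_c b) = 1437660/(0.85 × 28.3 × 340) = 175.78 mm.
c = a/β₁ = 175.78/0.848 = 207.29 mm; ε'_s = 0.003(c − d')/c = 0.0021 ≥ f_y/E_s = 0.0021, so compression steel does yield.
M_n = (A_s − A'_s) f_y (d − a/2) + A'_s f_y (d − d') = [1437660 × (730 − 87.89) + 242340 × (730 − 62)] × 10⁻⁶ = 923.14 + 161.88 = 1085.02 kN·m.

M_n ≈ 1090 kN·m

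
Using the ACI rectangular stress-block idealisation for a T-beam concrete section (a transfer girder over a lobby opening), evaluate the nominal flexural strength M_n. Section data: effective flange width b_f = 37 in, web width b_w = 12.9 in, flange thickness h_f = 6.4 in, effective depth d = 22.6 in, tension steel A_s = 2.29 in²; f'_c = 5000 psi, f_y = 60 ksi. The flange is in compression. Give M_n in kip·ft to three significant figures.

Tension: T = A_s f_y = 2.29 × 60 = 137.4 kips.
Try a within the flange: a = T/(0.85 f'_c b_f) = 137.4/(0.85 × 5 × 37) = 0.874 in.
Since a = 0.874 ≤ h_f = 6.4 in, the stress block lies entirely in the flange; analyse as a rectangular beam of width b_f.
M_n = T(d − a/2) = 137.4 × (22.6 − 0.437) = 3045.2 kip·in.
M_n = 3045.2/12 = 253.77 kip·ft.

M_n ≈ 254 kip·ft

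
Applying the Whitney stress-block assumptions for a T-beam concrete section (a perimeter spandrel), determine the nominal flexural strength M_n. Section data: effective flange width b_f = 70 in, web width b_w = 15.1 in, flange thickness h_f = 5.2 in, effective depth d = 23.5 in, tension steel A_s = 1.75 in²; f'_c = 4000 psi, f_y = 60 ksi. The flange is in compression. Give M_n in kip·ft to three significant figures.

Tension: T = A_s f_y = 1.75 × 60 = 105 kips.
Try a within the flange: a = T/(0.85 f'_c b_f) = 105/(0.85 × 4 × 70) = 0.441 in.
Since a = 0.441 ≤ h_f = 5.2 in, the stress block lies entirely in the flange; analyse as a rectangular beam of width b_f.
M_n = T(d − a/2) = 105 × (23.5 − 0.2205) = 2444.3 kip·in.
M_n = 2444.3/12 = 203.69 kip·ft.

M_n ≈ 204 kip·ft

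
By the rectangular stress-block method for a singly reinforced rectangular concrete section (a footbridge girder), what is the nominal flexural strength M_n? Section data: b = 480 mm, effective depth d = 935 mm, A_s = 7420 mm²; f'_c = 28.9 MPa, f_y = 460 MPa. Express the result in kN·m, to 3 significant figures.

T = A_s f_y = 7420 × 460 = 3413200 N = 3413.2 kN.
From C = T: a = T/(0.85 f'_c b) = 3413200/(0.85 × 28.9 × 480) = 289.47 mm.
M_n = T(d − a/2) = 3413.2 kN × (935 − 144.735) mm = 2697.33 kN·m.

M_n ≈ 2700 kN·m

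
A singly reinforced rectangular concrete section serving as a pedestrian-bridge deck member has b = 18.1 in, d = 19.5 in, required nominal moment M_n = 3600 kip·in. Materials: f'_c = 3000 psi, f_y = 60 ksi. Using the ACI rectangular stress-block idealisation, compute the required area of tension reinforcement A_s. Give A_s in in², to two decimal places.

From M_n = 0.85 f'_c a b (d − a/2):
a = d − √(d² − 2M_n/(0.85 f'_c b)) = 19.5 − √(19.5² − 2 × 3600/(0.85 × 3 × 18.1)) = 4.525 in.
A_s = 0.85 f'_c a b / f_y = 0.85 × 3 × 4.525 × 18.1 / 60 = 3.481 in².

A_s ≈ 3.48 in²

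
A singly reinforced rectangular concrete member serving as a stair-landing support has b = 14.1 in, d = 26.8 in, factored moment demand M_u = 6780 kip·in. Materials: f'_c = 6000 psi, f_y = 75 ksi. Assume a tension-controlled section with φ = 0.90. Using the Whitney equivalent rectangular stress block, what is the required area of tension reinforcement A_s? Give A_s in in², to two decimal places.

A_s ≈ 4.07 in²

M_n = M_u/φ = 6780/0.90 = 7533.33 kip·in.
From M_n = 0.85 f'_c a b (d − a/2):
a = d − √(d² − 2M_n/(0.85 f'_c b)) = 26.8 − √(26.8² − 2 × 7533.33/(0.85 × 6 × 14.1)) = 4.245 in.
A_s = 0.85 f'_c a b / f_y = 0.85 × 6 × 4.245 × 14.1 / 75 = 4.070 in².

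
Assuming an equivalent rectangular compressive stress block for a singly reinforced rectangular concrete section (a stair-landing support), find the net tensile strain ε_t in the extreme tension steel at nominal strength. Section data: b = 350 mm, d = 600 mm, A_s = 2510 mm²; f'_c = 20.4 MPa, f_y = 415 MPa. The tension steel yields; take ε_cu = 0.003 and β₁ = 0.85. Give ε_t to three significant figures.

a = A_s f_y/(0.85 f'_c b) = 171.63 mm.
β₁ = 0.85, so c = a/β₁ = 171.63/0.85 = 201.92 mm.
From the linear strain diagram with ε_cu = 0.003: ε_t = 0.003 (d − c)/c = 0.003 × (600 − 201.92)/201.92 = 0.00591.
Since ε_t ≥ 0.005, the section is tension-controlled.

ε_t ≈ 0.00591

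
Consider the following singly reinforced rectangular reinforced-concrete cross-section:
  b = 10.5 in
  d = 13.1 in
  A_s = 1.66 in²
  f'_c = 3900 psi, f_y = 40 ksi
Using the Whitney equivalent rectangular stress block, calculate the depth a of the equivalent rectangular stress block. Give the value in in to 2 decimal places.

T = A_s f_y = 1.66 × 40 = 66.4 kips.
a = T/(0.85 f'_c b) = 66.4/(0.85 × 3.9 × 10.5) = 1.91 in.

a ≈ 1.91 in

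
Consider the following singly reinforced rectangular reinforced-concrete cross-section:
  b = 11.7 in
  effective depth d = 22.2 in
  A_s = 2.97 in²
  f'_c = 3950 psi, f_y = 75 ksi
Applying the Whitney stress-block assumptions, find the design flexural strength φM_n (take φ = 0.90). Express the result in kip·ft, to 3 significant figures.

T = A_s f_y = 2.97 × 75 = 222.75 kips.
a = T/(0.85 f'_c b) = 222.75/(0.85 × 3.95 × 11.7) = 5.670 in.
M_n = T(d − a/2) = 222.75 × (22.2 − 2.835) = 4313.6 kip·in = 4313.6/12 = 359.47 kip·ft.
φM_n = 0.90 × 359.47 = 323.52 kip·ft.

φM_n ≈ 324 kip·ft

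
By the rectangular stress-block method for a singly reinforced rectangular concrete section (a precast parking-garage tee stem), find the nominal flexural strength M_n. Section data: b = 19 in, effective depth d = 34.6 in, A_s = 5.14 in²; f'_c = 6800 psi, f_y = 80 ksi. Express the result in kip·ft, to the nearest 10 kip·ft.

M_n ≈ 1120 kip·ft

T = A_s f_y = 5.14 × 80 = 411.2 kips.
a = T/(0.85 f'_c b) = 411.2/(0.85 × 6.8 × 19) = 3.744 in.
M_n = T(d − a/2) = 411.2 × (34.6 − 1.872) = 13457.8 kip·in = 13457.8/12 = 1121.48 kip·ft.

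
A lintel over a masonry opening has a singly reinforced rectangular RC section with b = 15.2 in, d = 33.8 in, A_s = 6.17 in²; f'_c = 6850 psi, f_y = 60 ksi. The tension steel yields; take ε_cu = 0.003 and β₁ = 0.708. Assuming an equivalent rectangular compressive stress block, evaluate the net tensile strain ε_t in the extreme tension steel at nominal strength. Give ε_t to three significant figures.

ε_t ≈ 0.0142

a = A_s f_y/(0.85 f'_c b) = 4.183 in.
β₁ = 0.708, so c = a/β₁ = 4.183/0.708 = 5.908 in.
From the linear strain diagram with ε_cu = 0.003: ε_t = 0.003 (d − c)/c = 0.003 × (33.8 − 5.908)/5.908 = 0.0142.
Since ε_t ≥ 0.005, the section is tension-controlled.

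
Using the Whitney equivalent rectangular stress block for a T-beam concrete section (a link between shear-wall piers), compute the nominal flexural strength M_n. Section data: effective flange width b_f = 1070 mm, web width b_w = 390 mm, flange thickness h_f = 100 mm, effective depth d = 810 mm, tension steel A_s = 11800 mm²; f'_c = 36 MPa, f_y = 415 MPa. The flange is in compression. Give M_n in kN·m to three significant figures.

M_n ≈ 3530 kN·m

Tension: T = A_s f_y = 11800 × 415 = 4897000 N.
Try a within the flange: a = T/(0.85 f'_c b_f) = 4897000/(0.85 × 36 × 1070) = 149.56 mm.
a = 149.56 > h_f = 100 mm: the block extends into the web. Split into flange-overhang and web parts.
C_f = 0.85 f'_c (b_f − b_w) h_f = 0.85 × 36 × (1070 − 390) × 100 = 2080800 N.
Remaining web compression depth: a_w = (T − C_f)/(0.85 f'_c b_w) = (4897000 − 2080800)/(0.85 × 36 × 390) = 235.98 mm.
M_n = C_f(d − h_f/2) + (T − C_f)(d − a_w/2) = 2080800 × (810 − 50) + 2816200 × (810 − 117.99) = 1581.41 + 1948.84 = 3530.25 × 10⁶ N·mm.
M_n = 3530.25 kN·m.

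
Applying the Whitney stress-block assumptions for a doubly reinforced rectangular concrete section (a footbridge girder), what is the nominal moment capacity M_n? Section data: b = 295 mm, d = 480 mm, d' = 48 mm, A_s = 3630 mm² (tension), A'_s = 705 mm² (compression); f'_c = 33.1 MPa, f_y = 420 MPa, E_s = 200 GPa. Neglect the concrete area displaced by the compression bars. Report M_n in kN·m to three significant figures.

Assume both tension and compression steel yield.
Net tension couple steel: A_s − A'_s = 2925 mm².
a = (A_s − A'_s) f_y / (0.85 f'_c b) = 1228500/(0.85 × 33.1 × 295) = 148.02 mm.
c = a/β₁ = 148.02/0.814 = 181.84 mm; ε'_s = 0.003(c − d')/c = 0.0022 ≥ f_y/E_s = 0.0021, so compression steel does yield.
M_n = (A_s − A'_s) f_y (d − a/2) + A'_s f_y (d − d') = [1228500 × (480 − 74.01) + 296100 × (480 − 48)] × 10⁻⁶ = 498.76 + 127.92 = 626.68 kN·m.

M_n ≈ 627 kN·m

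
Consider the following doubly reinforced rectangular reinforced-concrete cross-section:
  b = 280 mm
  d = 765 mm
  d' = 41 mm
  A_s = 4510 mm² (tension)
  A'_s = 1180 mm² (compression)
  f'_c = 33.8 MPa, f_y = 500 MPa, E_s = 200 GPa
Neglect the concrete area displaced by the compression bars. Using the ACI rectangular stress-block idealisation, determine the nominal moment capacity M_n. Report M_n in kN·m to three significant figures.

M_n ≈ 1530 kN·m

Assume both tension and compression steel yield.
Net tension couple steel: A_s − A'_s = 3330 mm².
a = (A_s − A'_s) f_y / (0.85 f'_c b) = 1665000/(0.85 × 33.8 × 280) = 206.98 mm.
c = a/β₁ = 206.98/0.809 = 255.85 mm; ε'_s = 0.003(c − d')/c = 0.0025 ≥ f_y/E_s = 0.0025, so compression steel does yield.
M_n = (A_s − A'_s) f_y (d − a/2) + A'_s f_y (d − d') = [1665000 × (765 − 103.49) + 590000 × (765 − 41)] × 10⁻⁶ = 1101.41 + 427.16 = 1528.57 kN·m.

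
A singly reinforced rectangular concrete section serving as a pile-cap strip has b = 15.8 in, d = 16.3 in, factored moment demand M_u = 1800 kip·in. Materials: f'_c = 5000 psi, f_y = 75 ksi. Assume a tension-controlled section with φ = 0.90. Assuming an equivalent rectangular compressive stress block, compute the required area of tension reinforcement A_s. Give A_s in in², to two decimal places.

M_n = M_u/φ = 1800/0.90 = 2000 kip·in.
From M_n = 0.85 f'_c a b (d − a/2):
a = d − √(d² − 2M_n/(0.85 f'_c b)) = 16.3 − √(16.3² − 2 × 2000/(0.85 × 5 × 15.8)) = 1.943 in.
A_s = 0.85 f'_c a b / f_y = 0.85 × 5 × 1.943 × 15.8 / 75 = 1.740 in².

A_s ≈ 1.74 in²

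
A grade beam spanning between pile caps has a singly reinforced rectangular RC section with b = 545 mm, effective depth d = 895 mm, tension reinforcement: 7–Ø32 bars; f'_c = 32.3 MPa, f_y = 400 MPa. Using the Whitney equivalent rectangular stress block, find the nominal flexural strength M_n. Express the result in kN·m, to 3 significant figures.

M_n ≈ 1850 kN·m

A_s = 7 × 804 = 5628 mm².
T = A_s f_y = 5628 × 400 = 2251200 N = 2251.2 kN.
From C = T: a = T/(0.85 f'_c b) = 2251200/(0.85 × 32.3 × 545) = 150.45 mm.
M_n = T(d − a/2) = 2251.2 kN × (895 − 75.225) mm = 1845.48 kN·m.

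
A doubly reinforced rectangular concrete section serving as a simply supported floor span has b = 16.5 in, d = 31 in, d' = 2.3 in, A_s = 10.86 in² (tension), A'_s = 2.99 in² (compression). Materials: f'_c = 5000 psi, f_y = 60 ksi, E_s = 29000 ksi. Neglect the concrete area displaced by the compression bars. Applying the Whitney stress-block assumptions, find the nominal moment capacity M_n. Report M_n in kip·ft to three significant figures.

M_n ≈ 1520 kip·ft

Assume both steels yield.
a = (A_s − A'_s) f_y/(0.85 f'_c b) = (10.86 − 2.99) × 60/(0.85 × 5 × 16.5) = 6.734 in.
c = a/β₁ = 6.734/0.8 = 8.418 in; ε'_s = 0.003(c − d')/c = 0.0022 ≥ ε_y = 0.0021, so the compression steel yields.
M_n = (A_s − A'_s) f_y (d − a/2) + A'_s f_y (d − d') = 472.2 × (31 − 3.367) + 179.4 × (31 − 2.3) = 13048.3 + 5148.8 = 18197.1 kip·in = 18197.1/12 = 1516.43 kip·ft.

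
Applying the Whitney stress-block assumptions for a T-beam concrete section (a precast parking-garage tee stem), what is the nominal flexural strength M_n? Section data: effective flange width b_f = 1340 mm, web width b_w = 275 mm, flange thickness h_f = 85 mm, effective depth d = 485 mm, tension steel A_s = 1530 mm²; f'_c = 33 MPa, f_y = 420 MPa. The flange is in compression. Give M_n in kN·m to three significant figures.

M_n ≈ 306 kN·m

Tension: T = A_s f_y = 1530 × 420 = 642600 N.
Try a within the flange: a = T/(0.85 f'_c b_f) = 642600/(0.85 × 33 × 1340) = 17.10 mm.
Since a = 17.10 ≤ h_f = 85 mm, the stress block lies entirely in the flange; analyse as a rectangular beam of width b_f.
M_n = T(d − a/2) = 642600 × (485 − 8.55) = 306.17 × 10⁶ N·mm.
M_n = 306.17 kN·m.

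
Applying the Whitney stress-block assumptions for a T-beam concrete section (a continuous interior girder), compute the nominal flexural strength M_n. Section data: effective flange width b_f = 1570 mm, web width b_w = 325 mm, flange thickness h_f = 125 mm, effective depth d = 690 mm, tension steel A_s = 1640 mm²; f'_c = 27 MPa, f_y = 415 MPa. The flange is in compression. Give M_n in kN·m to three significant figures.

M_n ≈ 463 kN·m

Tension: T = A_s f_y = 1640 × 415 = 680600 N.
Try a within the flange: a = T/(0.85 f'_c b_f) = 680600/(0.85 × 27 × 1570) = 18.89 mm.
Since a = 18.89 ≤ h_f = 125 mm, the stress block lies entirely in the flange; analyse as a rectangular beam of width b_f.
M_n = T(d − a/2) = 680600 × (690 − 9.445) = 463.19 × 10⁶ N·mm.
M_n = 463.19 kN·m.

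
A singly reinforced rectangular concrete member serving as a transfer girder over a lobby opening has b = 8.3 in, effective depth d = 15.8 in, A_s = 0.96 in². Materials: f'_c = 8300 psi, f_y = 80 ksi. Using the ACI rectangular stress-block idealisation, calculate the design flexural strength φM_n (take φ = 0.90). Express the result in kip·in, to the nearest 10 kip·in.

φM_n ≈ 1050 kip·in

T = A_s f_y = 0.96 × 80 = 76.8 kips.
a = T/(0.85 f'_c b) = 76.8/(0.85 × 8.3 × 8.3) = 1.312 in.
M_n = T(d − a/2) = 76.8 × (15.8 − 0.656) = 1163.1 kip·in.
φM_n = 0.90 × 1163.1 = 1046.8 kip·in.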